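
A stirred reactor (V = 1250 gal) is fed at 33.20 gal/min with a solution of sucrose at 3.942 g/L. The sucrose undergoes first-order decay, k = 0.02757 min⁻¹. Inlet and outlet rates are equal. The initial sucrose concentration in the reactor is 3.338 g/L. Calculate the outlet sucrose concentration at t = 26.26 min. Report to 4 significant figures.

V dC/dt = Q(C_in − C) − k V C.
This is linear with rate a = Q/V + k = 0.0541300 min⁻¹.
C_ss = Q C_in/(Q + kV) = 1.93422 g/L; C(t) = C_ss + (C₀ − C_ss) e^(−a t).
C(26.26) = 1.93422 + (1.40378)·e^(−0.0541300·26.26) = 1.93422 + (1.40378)·0.241363 = 2.27304 g/L.

2.273 g/L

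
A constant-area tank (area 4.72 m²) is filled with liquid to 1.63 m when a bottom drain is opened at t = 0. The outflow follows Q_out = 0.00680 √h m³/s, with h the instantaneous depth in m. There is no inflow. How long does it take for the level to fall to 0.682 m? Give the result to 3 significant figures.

A dh/dt = −Q_out = −0.00680 √h.
Separate and integrate: 2(√h − √h₀) = −(0.00680/A) t.
t = 2A(√h₀ − √h)/0.00680 = 2·4.72·(√1.63 − √0.682)/0.00680
  = 9.4400 × (1.2767 − 0.82583) / 0.00680 = 625.93 s.

626 s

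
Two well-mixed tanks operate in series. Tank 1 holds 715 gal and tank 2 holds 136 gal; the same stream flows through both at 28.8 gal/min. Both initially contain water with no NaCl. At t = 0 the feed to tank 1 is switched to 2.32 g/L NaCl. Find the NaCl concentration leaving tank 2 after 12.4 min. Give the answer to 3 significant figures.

Species balance on tank i: dCᵢ/dt = (Cᵢ₋₁ − Cᵢ)/τᵢ with τᵢ = Vᵢ/Q.
τ₁ = 715/28.8 = 24.826 min; τ₂ = 136/28.8 = 4.7222 min.
Tank 1: C₁ = C_in(1 − e^(−t/τ₁)). Tank 2 (τ₁ ≠ τ₂): C₂ = C_in[1 − (τ₁ e^(−t/τ₁) − τ₂ e^(−t/τ₂))/(τ₁ − τ₂)].
At t = 12.4: e^(−t/τ₁) = 0.60685, e^(−t/τ₂) = 0.072376.
C₂ = 2.32·[1 − (24.826·0.60685 − 4.7222·0.072376)/(20.104)] = 2.32·0.26760 = 0.62084 g/L.

0.621 g/L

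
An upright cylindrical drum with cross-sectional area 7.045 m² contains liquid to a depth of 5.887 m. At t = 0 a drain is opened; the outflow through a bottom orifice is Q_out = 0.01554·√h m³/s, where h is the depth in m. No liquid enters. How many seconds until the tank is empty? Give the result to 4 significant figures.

2200 s

With no inflow, A dh/dt = −0.01554 √h.
∫ h^(−1/2) dh = −(0.01554/A) ∫ dt, giving 2√h = 2√h₀ − (0.01554/A) t.
Set h = 0: 2√h₀ = (0.01554/A) t_empty ⇒ t_empty = 2A√h₀/0.01554.
t_empty = 2·7.045·√5.887/0.01554 = 14.0900·2.42631/0.01554 = 2199.92 s.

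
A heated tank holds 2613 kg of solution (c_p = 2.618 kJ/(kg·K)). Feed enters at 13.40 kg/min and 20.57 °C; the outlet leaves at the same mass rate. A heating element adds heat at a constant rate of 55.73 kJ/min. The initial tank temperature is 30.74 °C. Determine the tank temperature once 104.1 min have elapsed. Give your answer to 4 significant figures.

M c_p dT/dt = ṁ c_p (T_in − T) + Q̇.
τ = M/ṁ = 195.000 min; T_ss = T_in + Q̇/(ṁ c_p) = 20.57 + 55.73/(13.40·2.618) = 22.1586 °C.
Integrating: T(t) = T_ss + (T₀ − T_ss) e^(−t/τ).
T(104.1) = 22.1586 + (8.58140)·e^(−104.1/195.000) = 22.1586 + (8.58140)·0.586345 = 27.1903 °C.

27.19 °C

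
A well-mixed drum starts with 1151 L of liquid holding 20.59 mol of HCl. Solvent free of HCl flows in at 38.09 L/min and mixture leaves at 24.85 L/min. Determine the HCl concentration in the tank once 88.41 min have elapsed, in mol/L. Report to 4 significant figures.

Total volume: dV/dt = Q_in − Q_out = 13.2400 L/min, so V(t) = 1151 + 13.2400 t and V(88.41) = 2321.55 L.
No HCl enters, so dm/dt = −Q_out · (m/V).
Separate: dm/m = −Q_out dt/V(t) ⇒ ln(m/m₀) = −(Q_out/(Q_in−Q_out)) ln(V/V₀).
m = m₀ (V₀/V)^(Q_out/(Q_in−Q_out)) = 20.59 × (1151/2321.55)^(1.87689) = 5.51777 mol.
C = m/V = 5.51777/2321.55 = 0.00237676 mol/L.

0.002377 mol/L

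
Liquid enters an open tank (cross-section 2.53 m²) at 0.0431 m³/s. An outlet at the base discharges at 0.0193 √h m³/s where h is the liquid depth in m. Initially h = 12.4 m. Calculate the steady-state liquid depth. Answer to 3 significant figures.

4.99 m

A dh/dt = Q_in − 0.0193 √h. Steady state requires inflow = outflow:
Q_in = 0.0193 √h_ss ⇒ √h_ss = 0.0431/0.0193 = 2.2332.
h_ss = 2.2332² = 4.9870 m. (Since h₀ = 12.4 m > h_ss, the level will fall toward this value.)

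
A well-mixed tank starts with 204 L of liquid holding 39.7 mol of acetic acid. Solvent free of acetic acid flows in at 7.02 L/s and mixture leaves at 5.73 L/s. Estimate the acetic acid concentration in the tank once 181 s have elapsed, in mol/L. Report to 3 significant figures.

0.00306 mol/L

Total volume: dV/dt = Q_in − Q_out = 1.2900 L/s, so V(t) = 204 + 1.2900 t and V(181) = 437.49 L.
Solute balance: dm/dt = 0 − Q_out C = −Q_out m/V(t).
Separate: dm/m = −Q_out dt/V(t) ⇒ ln(m/m₀) = −(Q_out/(Q_in−Q_out)) ln(V/V₀).
m = m₀ (V₀/V)^(Q_out/(Q_in−Q_out)) = 39.7 × (204/437.49)^(4.4419) = 1.3398 mol.
C = m/V = 1.3398/437.49 = 0.0030624 mol/L.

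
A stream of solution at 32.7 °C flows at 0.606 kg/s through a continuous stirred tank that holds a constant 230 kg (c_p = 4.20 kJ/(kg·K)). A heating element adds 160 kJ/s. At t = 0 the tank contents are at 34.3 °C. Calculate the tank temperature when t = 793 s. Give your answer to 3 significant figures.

First-law balance (no shaft work): M c_p dT/dt = ṁ c_p (T_in − T) + 160.
τ = M/ṁ = 379.54 s; T_ss = T_in + Q̇/(ṁ c_p) = 32.7 + 160/(0.606·4.20) = 95.563 °C.
Solution: T(t) = T_ss + (T₀ − T_ss) e^(−t/τ).
T(793) = 95.563 + (-61.263)·e^(−793/379.54) = 95.563 + (-61.263)·0.12376 = 87.981 °C.

88.0 °C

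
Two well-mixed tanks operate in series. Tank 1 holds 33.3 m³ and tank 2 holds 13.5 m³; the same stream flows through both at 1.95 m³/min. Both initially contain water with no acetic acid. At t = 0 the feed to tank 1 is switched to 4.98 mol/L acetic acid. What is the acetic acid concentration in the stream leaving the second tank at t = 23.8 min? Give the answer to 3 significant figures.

3.01 mol/L

Each tank obeys Vᵢ dCᵢ/dt = Q(Cᵢ₋₁ − Cᵢ), so τᵢ = Vᵢ/Q.
τ₁ = 33.3/1.95 = 17.077 min; τ₂ = 13.5/1.95 = 6.9231 min.
Tank 1: C₁ = C_in(1 − e^(−t/τ₁)). Tank 2 (τ₁ ≠ τ₂): C₂ = C_in[1 − (τ₁ e^(−t/τ₁) − τ₂ e^(−t/τ₂))/(τ₁ − τ₂)].
At t = 23.8: e^(−t/τ₁) = 0.24816, e^(−t/τ₂) = 0.032136.
C₂ = 4.98·[1 − (17.077·0.24816 − 6.9231·0.032136)/(10.154)] = 4.98·0.60456 = 3.0107 mol/L.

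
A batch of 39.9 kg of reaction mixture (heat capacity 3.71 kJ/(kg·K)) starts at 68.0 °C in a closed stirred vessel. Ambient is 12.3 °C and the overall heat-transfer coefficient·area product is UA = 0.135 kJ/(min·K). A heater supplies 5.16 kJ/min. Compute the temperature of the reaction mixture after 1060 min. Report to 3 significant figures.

M c_p dT/dt = −UA(T − T_amb) + Q̇.
dT/dt = (T_ss − T)/τ with T_ss = T_amb + Q̇/UA = 12.3 + 5.16/0.135 = 50.522 °C, τ = M c_p/UA = 39.9·3.71/0.135 = 1096.5 min.
Integrating: T(t) = T_ss + (T₀ − T_ss) e^(−t/τ).
T(1060) = 50.522 + (17.478)·0.38034 = 57.170 °C.

57.2 °C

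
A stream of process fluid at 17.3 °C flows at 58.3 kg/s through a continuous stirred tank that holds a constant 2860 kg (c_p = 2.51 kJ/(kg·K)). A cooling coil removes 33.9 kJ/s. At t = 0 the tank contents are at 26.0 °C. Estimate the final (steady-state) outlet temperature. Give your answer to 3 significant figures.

17.1 °C

M c_p dT/dt = ṁ c_p (T_in − T) − Q̇.
At steady state dT/dt = 0 ⇒ T_ss = T_in − Q̇/(ṁ c_p) = 17.3 − 33.9/(58.3·2.51) = 17.068 °C.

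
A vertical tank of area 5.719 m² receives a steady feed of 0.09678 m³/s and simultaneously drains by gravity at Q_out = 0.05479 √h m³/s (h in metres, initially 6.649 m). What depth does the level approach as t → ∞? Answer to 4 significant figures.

3.120 m

A dh/dt = Q_in − 0.05479 √h. Steady state requires inflow = outflow:
Q_in = 0.05479 √h_ss ⇒ √h_ss = 0.09678/0.05479 = 1.76638.
h_ss = 1.76638² = 3.12010 m. (Since h₀ = 6.649 m > h_ss, the level will fall toward this value.)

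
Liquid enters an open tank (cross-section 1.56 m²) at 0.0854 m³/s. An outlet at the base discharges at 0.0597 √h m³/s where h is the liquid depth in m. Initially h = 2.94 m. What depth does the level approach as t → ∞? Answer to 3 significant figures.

2.05 m

Unsteady balance on liquid volume: A dh/dt = Q_in − 0.0597 √h. At steady state dh/dt = 0:
Q_in = 0.0597 √h_ss ⇒ √h_ss = 0.0854/0.0597 = 1.4305.
h_ss = 1.4305² = 2.0463 m. (Since h₀ = 2.94 m > h_ss, the level will fall toward this value.)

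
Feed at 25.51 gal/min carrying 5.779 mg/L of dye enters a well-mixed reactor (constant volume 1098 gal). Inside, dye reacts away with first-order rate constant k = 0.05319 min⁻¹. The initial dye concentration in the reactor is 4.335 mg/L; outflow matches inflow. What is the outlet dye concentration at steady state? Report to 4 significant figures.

1.757 mg/L

V dC/dt = Q(C_in − C) − k V C.
At steady state: 0 = Q C_in − (Q + kV) C_ss, so C_ss = Q C_in/(Q + kV).
C_ss = 25.51·5.779/(25.51 + 0.05319·1098) = 147.422/83.9126 = 1.75685 mg/L.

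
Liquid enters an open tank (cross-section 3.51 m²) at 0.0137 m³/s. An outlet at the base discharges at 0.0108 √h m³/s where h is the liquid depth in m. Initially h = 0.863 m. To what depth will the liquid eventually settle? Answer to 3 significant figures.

A dh/dt = Q_in − 0.0108 √h. Steady state requires inflow = outflow:
Q_in = 0.0108 √h_ss ⇒ √h_ss = 0.0137/0.0108 = 1.2685.
h_ss = 1.2685² = 1.6091 m. (Since h₀ = 0.863 m < h_ss, the level will rise toward this value.)

1.61 m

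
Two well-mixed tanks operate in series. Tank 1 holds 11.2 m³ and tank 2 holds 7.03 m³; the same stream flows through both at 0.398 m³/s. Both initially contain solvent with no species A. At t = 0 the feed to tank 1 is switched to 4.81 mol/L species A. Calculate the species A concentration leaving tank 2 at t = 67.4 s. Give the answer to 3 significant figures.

3.81 mol/L

Species balance on tank i: dCᵢ/dt = (Cᵢ₋₁ − Cᵢ)/τᵢ with τᵢ = Vᵢ/Q.
τ₁ = 11.2/0.398 = 28.141 s; τ₂ = 7.03/0.398 = 17.663 s.
Tank 1: C₁ = C_in(1 − e^(−t/τ₁)). Tank 2 (τ₁ ≠ τ₂): C₂ = C_in[1 − (τ₁ e^(−t/τ₁) − τ₂ e^(−t/τ₂))/(τ₁ − τ₂)].
At t = 67.4: e^(−t/τ₁) = 0.091163, e^(−t/τ₂) = 0.022020.
C₂ = 4.81·[1 − (28.141·0.091163 − 17.663·0.022020)/(10.477)] = 4.81·0.79227 = 3.8108 mol/L.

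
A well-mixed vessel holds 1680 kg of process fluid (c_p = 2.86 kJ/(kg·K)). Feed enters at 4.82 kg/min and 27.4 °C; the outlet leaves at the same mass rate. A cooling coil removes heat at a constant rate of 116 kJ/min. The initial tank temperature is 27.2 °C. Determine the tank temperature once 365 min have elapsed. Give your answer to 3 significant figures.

21.9 °C

M c_p dT/dt = ṁ c_p (T_in − T) − Q̇.
Rearrange: dT/dt = (T_ss − T)/τ with τ = M/ṁ = 348.55 min and T_ss = T_in − Q̇/(ṁ c_p) = 18.985 °C.
Solution: T(t) = T_ss + (T₀ − T_ss) e^(−t/τ).
T(365) = 18.985 + (8.2148)·e^(−365/348.55) = 18.985 + (8.2148)·0.35092 = 21.868 °C.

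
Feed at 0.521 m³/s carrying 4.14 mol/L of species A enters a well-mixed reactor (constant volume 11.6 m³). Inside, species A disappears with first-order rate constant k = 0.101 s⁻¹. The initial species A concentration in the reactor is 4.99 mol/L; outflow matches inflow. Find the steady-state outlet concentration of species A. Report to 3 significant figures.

1.27 mol/L

Species balance: V dC/dt = Q C_in − Q C − k V C.
Steady state (dC/dt = 0): C_ss = Q C_in/(Q + kV) = C_in/(1 + kV/Q).
C_ss = 0.521·4.14/(0.521 + 0.101·11.6) = 2.1569/1.6926 = 1.2743 mol/L.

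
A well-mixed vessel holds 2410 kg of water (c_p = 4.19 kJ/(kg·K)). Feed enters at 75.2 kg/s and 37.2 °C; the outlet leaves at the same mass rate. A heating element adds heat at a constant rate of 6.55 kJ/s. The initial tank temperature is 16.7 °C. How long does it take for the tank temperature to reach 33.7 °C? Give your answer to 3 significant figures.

56.5 s

M c_p dT/dt = ṁ c_p (T_in − T) + Q̇.
τ = M/ṁ = 32.048 s; T_ss = T_in + Q̇/(ṁ c_p) = 37.221 °C.
T(t) = T_ss + (T₀ − T_ss) e^(−t/τ). Set T = 33.7:
e^(−t/τ) = (33.7 − 37.221)/(16.7 − 37.221) = 0.17157
t = −32.048 · ln(0.17157) = 56.493 s.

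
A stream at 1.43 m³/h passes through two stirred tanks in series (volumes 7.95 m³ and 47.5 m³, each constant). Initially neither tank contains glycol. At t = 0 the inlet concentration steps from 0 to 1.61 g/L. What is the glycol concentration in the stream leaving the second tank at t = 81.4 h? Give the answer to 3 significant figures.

1.44 g/L

Time constants: τᵢ = Vᵢ/Q for each well-mixed tank.
τ₁ = 7.95/1.43 = 5.5594 h; τ₂ = 47.5/1.43 = 33.217 h.
Tank 1: C₁ = C_in(1 − e^(−t/τ₁)). Tank 2 (τ₁ ≠ τ₂): C₂ = C_in[1 − (τ₁ e^(−t/τ₁) − τ₂ e^(−t/τ₂))/(τ₁ − τ₂)].
At t = 81.4: e^(−t/τ₁) = 4.3769e-07, e^(−t/τ₂) = 0.086245.
C₂ = 1.61·[1 − (5.5594·4.3769e-07 − 33.217·0.086245)/(-27.657)] = 1.61·0.89642 = 1.4432 g/L.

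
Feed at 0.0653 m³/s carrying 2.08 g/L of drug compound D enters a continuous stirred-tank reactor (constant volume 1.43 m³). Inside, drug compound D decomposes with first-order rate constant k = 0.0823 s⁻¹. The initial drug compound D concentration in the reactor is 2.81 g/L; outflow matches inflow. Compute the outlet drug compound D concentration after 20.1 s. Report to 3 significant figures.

V dC/dt = Q(C_in − C) − k V C.
This is linear with rate a = Q/V + k = 0.12796 s⁻¹.
C_ss = Q C_in/(Q + kV) = 0.74225 g/L; C(t) = C_ss + (C₀ − C_ss) e^(−a t).
C(20.1) = 0.74225 + (2.0677)·e^(−0.12796·20.1) = 0.74225 + (2.0677)·0.076376 = 0.90018 g/L.

0.900 g/L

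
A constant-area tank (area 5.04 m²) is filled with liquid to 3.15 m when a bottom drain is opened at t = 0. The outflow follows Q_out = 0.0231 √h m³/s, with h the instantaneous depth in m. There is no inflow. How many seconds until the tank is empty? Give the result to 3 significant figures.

A dh/dt = −Q_out = −0.0231 √h.
This is separable: 2 d(√h)/dt = −0.0231/A, so √h = √h₀ − (0.0231/(2A)) t.
Tank is empty when √h = 0: t_empty = 2A√h₀/0.0231.
t_empty = 2·5.04·√3.15/0.0231 = 10.080·1.7748/0.0231 = 774.47 s.

774 s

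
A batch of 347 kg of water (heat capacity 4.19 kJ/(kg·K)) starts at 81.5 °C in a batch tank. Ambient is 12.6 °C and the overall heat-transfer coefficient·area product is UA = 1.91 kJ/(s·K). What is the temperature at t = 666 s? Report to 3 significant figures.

41.3 °C

M c_p dT/dt = −UA(T − T_amb).
dT/dt = (T_ss − T)/τ with T_ss = T_amb = 12.600 °C, τ = M c_p/UA = 347·4.19/1.91 = 761.22 s.
T approaches T_ss exponentially: T(t) = T_ss + (T₀ − T_ss) e^(−t/τ).
T(666) = 12.600 + (68.900)·0.41690 = 41.324 °C.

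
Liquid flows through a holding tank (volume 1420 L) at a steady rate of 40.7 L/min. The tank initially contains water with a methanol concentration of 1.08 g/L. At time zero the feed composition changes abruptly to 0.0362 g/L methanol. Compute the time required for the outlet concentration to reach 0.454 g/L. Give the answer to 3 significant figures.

31.9 min

Species balance on the tank: V dC/dt = Q(C_in − C), so τ = V/Q = 34.889 min.
C(t) = C_in + (C₀ − C_in) e^(−t/τ). Set C = 0.454 and solve for t:
e^(−t/τ) = (C − C_in)/(C₀ − C_in) = (0.454 − 0.0362)/(1.08 − 0.0362) = 0.40027
t = −τ ln(…) = 34.889 × 0.91562 = 31.945 min.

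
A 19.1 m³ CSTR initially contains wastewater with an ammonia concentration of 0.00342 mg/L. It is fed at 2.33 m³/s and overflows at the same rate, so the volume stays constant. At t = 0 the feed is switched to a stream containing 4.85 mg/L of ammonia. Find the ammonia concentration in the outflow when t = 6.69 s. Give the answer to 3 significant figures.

Mass balance on the solute (V constant): V dC/dt = Q(C_in − C).
Time constant τ = V/Q = 19.1/2.33 = 8.1974 s.
This is linear first-order; C(t) = C_in + (C₀ − C_in) e^(−t/τ).
C(6.69) = 4.85 + (0.00342 − 4.85)·e^(−6.69/8.1974) = 4.85 + (-4.8466)·0.44215 = 2.7071 mg/L.

2.71 mg/L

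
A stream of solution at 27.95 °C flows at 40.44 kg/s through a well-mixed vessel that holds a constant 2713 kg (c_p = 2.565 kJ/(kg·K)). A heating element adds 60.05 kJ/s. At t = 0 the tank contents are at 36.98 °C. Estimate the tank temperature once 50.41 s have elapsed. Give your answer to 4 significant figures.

32.52 °C

M c_p dT/dt = ṁ c_p (T_in − T) + Q̇.
τ = M/ṁ = 67.0870 s; T_ss = T_in + Q̇/(ṁ c_p) = 27.95 + 60.05/(40.44·2.565) = 28.5289 °C.
This is linear first-order; T(t) = T_ss + (T₀ − T_ss) e^(−t/τ).
T(50.41) = 28.5289 + (8.45109)·e^(−50.41/67.0870) = 28.5289 + (8.45109)·0.471700 = 32.5153 °C.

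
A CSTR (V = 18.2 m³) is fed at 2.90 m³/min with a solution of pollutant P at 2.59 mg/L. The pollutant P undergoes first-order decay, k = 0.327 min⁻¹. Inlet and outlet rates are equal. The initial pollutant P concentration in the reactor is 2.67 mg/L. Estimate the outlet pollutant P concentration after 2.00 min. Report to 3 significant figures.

1.54 mg/L

Accumulation = in − out − consumed: V dC/dt = Q C_in − Q C − k V C.
dC/dt = (Q/V) C_in − (Q/V + k) C; effective rate a = Q/V + k = 0.15934 + 0.327 = 0.48634 min⁻¹.
C_ss = Q C_in/(Q + kV) = 0.84857 mg/L; C(t) = C_ss + (C₀ − C_ss) e^(−a t).
C(2.00) = 0.84857 + (1.8214)·e^(−0.48634·2.00) = 0.84857 + (1.8214)·0.37807 = 1.5372 mg/L.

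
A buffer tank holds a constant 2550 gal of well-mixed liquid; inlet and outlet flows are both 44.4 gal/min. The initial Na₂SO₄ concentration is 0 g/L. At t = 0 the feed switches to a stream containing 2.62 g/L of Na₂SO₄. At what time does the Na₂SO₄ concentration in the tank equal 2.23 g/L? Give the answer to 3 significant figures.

Species balance: V dC/dt = Q(C_in − C) ⇒ τ = V/Q = 57.432 min.
C(t) = C_in + (C₀ − C_in) e^(−t/τ). Set C = 2.23 and solve for t:
e^(−t/τ) = (C − C_in)/(C₀ − C_in) = (2.23 − 2.62)/(0 − 2.62) = 0.14885
t = −τ ln(…) = 57.432 × 1.9048 = 109.40 min.

109 min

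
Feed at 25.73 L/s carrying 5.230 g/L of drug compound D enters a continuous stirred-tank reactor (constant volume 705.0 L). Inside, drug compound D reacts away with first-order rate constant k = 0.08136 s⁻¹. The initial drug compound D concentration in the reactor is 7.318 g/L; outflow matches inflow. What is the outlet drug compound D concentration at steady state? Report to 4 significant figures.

1.620 g/L

V dC/dt = Q(C_in − C) − k V C.
At steady state: 0 = Q C_in − (Q + kV) C_ss, so C_ss = Q C_in/(Q + kV).
C_ss = 25.73·5.230/(25.73 + 0.08136·705.0) = 134.568/83.0888 = 1.61957 g/L.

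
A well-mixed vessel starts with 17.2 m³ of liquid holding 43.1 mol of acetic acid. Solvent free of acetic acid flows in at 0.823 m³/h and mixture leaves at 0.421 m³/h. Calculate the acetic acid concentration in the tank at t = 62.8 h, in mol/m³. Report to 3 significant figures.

0.394 mol/m³

Total volume: dV/dt = Q_in − Q_out = 0.40200 m³/h, so V(t) = 17.2 + 0.40200 t and V(62.8) = 42.446 m³.
Species balance (pure solvent in): dm/dt = −Q_out · m/V(t).
Separate: dm/m = −Q_out dt/V(t) ⇒ ln(m/m₀) = −(Q_out/(Q_in−Q_out)) ln(V/V₀).
m = m₀ (V₀/V)^(Q_out/(Q_in−Q_out)) = 43.1 × (17.2/42.446)^(1.0473) = 16.735 mol.
C = m/V = 16.735/42.446 = 0.39427 mol/m³.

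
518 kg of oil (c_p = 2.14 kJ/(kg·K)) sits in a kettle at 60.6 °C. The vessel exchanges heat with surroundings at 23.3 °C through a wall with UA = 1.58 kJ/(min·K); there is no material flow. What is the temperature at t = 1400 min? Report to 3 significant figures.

28.4 °C

First-law balance (no shaft work): M c_p dT/dt = −UA(T − T_amb).
dT/dt = (T_ss − T)/τ with T_ss = T_amb = 23.300 °C, τ = M c_p/UA = 518·2.14/1.58 = 701.59 min.
Integrating: T(t) = T_ss + (T₀ − T_ss) e^(−t/τ).
T(1400) = 23.300 + (37.300)·0.13595 = 28.371 °C.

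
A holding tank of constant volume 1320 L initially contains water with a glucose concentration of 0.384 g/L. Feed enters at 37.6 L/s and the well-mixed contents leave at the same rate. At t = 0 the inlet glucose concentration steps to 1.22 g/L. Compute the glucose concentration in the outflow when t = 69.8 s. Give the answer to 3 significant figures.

1.11 g/L

Mass balance on the solute (V constant): V dC/dt = Q(C_in − C).
So dC/dt = (C_in − C)/τ with τ = V/Q = 1320/37.6 = 35.106 s.
C approaches C_in exponentially: C(t) = C_in + (C₀ − C_in) e^(−t/τ).
C(69.8) = 1.22 + (0.384 − 1.22)·e^(−69.8/35.106) = 1.22 + (-0.83600)·0.13694 = 1.1055 g/L.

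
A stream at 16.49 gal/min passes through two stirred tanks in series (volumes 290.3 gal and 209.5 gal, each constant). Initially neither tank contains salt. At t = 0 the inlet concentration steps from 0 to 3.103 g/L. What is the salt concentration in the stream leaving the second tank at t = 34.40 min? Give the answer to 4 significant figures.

Time constants: τᵢ = Vᵢ/Q for each well-mixed tank.
τ₁ = 290.3/16.49 = 17.6046 min; τ₂ = 209.5/16.49 = 12.7047 min.
Solving the cascade with C₁(0)=C₂(0)=0 gives C₂(t) = C_in[1 − (τ₁ e^(−t/τ₁) − τ₂ e^(−t/τ₂))/(τ₁ − τ₂)].
At t = 34.40: e^(−t/τ₁) = 0.141701, e^(−t/τ₂) = 0.0666923.
C₂ = 3.103·[1 − (17.6046·0.141701 − 12.7047·0.0666923)/(4.89994)] = 3.103·0.663814 = 2.05981 g/L.

2.060 g/L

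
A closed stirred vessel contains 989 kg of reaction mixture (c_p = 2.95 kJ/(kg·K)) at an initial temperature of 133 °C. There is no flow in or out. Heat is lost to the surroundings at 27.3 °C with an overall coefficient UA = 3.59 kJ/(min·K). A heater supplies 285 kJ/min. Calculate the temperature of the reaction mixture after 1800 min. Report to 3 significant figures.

110 °C

M c_p dT/dt = −UA(T − T_amb) + Q̇.
dT/dt = (T_ss − T)/τ with T_ss = T_amb + Q̇/UA = 27.3 + 285/3.59 = 106.69 °C, τ = M c_p/UA = 989·2.95/3.59 = 812.69 min.
This is linear first-order; T(t) = T_ss + (T₀ − T_ss) e^(−t/τ).
T(1800) = 106.69 + (26.313)·0.10917 = 109.56 °C.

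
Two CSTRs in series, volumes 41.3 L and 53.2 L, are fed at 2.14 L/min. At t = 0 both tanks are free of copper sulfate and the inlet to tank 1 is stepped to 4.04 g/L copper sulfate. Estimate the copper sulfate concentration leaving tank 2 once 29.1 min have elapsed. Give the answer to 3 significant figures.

1.54 g/L

Each tank obeys Vᵢ dCᵢ/dt = Q(Cᵢ₋₁ − Cᵢ), so τᵢ = Vᵢ/Q.
τ₁ = 41.3/2.14 = 19.299 min; τ₂ = 53.2/2.14 = 24.860 min.
Solving the cascade with C₁(0)=C₂(0)=0 gives C₂(t) = C_in[1 − (τ₁ e^(−t/τ₁) − τ₂ e^(−t/τ₂))/(τ₁ − τ₂)].
At t = 29.1: e^(−t/τ₁) = 0.22139, e^(−t/τ₂) = 0.31019.
C₂ = 4.04·[1 − (19.299·0.22139 − 24.860·0.31019)/(-5.5607)] = 4.04·0.38160 = 1.5417 g/L.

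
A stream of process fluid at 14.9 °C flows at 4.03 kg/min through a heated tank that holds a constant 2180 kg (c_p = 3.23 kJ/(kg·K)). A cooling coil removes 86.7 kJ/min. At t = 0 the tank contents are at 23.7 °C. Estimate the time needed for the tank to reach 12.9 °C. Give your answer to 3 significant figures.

649 min

Heat balance on the well-mixed liquid: M c_p dT/dt = ṁ c_p (T_in − T) − 86.7.
τ = M/ṁ = 540.94 min; T_ss = T_in − Q̇/(ṁ c_p) = 8.2394 °C.
T(t) = T_ss + (T₀ − T_ss) e^(−t/τ). Set T = 12.9:
e^(−t/τ) = (12.9 − 8.2394)/(23.7 − 8.2394) = 0.30145
t = −540.94 · ln(0.30145) = 648.67 min.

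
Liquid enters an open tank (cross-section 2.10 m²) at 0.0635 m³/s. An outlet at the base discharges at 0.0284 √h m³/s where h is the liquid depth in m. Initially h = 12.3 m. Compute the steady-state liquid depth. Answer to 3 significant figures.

5.00 m

Level balance: A dh/dt = 0.0635 − 0.0284 √h. Setting dh/dt = 0:
Q_in = 0.0284 √h_ss ⇒ √h_ss = 0.0635/0.0284 = 2.2359.
h_ss = 2.2359² = 4.9993 m. (Since h₀ = 12.3 m > h_ss, the level will fall toward this value.)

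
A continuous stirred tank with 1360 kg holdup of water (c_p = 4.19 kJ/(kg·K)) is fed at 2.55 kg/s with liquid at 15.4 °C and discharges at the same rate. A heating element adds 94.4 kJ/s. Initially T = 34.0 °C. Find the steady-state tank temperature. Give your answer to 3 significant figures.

24.2 °C

Unsteady energy balance on the tank contents: M c_p dT/dt = ṁ c_p (T_in − T) + 94.4.
At steady state dT/dt = 0 ⇒ T_ss = T_in + Q̇/(ṁ c_p) = 15.4 + 94.4/(2.55·4.19) = 24.235 °C.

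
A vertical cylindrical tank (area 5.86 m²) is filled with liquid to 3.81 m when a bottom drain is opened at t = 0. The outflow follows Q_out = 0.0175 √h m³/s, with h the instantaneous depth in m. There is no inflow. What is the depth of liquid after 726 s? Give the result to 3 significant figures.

0.753 m

With no inflow, A dh/dt = −0.0175 √h.
∫ h^(−1/2) dh = −(0.0175/A) ∫ dt, giving 2√h = 2√h₀ − (0.0175/A) t.
√h = √3.81 − 0.0175·726/(2·5.86) = 1.9519 − 1.0840 = 0.86788.
h = 0.86788² = 0.75321 m.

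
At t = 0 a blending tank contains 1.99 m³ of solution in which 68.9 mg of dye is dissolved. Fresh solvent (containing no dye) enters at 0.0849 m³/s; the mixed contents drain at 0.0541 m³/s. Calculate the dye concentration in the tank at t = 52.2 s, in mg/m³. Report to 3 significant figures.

6.77 mg/m³

Let m(t) be the amount of dye. Volume: V(t) = V₀ + (Q_in − Q_out) t = 1.99 + 0.030800 t; V(52.2) = 3.5978 m³.
Solute balance: dm/dt = 0 − Q_out C = −Q_out m/V(t).
Separate: dm/m = −Q_out dt/V(t) ⇒ ln(m/m₀) = −(Q_out/(Q_in−Q_out)) ln(V/V₀).
m = m₀ (V₀/V)^(Q_out/(Q_in−Q_out)) = 68.9 × (1.99/3.5978)^(1.7565) = 24.349 mg.
C = m/V = 24.349/3.5978 = 6.7679 mg/m³.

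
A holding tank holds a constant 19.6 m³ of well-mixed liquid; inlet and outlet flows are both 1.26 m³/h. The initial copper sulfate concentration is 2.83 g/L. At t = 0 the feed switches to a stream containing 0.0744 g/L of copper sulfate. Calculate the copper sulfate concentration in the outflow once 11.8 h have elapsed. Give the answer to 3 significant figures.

Transient balance on the dissolved component: V dC/dt = Q(C_in − C).
Rewrite as dC/dt + C/τ = C_in/τ, τ = V/Q = 15.556 h.
Solution: C(t) = C_in + (C₀ − C_in) e^(−t/τ).
C(11.8) = 0.0744 + (2.83 − 0.0744)·e^(−11.8/15.556) = 0.0744 + (2.7556)·0.46833 = 1.3649 g/L.

1.36 g/L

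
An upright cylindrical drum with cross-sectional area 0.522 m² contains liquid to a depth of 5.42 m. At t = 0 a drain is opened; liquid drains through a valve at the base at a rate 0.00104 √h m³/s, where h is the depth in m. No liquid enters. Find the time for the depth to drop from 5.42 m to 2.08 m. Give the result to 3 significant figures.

889 s

With no inflow, A dh/dt = −0.00104 √h.
This is separable: 2 d(√h)/dt = −0.00104/A, so √h = √h₀ − (0.00104/(2A)) t.
t = 2A(√h₀ − √h)/0.00104 = 2·0.522·(√5.42 − √2.08)/0.00104
  = 1.0440 × (2.3281 − 1.4422) / 0.00104 = 889.28 s.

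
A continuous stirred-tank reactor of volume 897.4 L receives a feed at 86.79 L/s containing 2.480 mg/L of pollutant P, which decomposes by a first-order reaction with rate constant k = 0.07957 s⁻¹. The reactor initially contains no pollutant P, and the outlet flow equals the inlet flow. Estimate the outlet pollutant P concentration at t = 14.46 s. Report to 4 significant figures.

V dC/dt = Q(C_in − C) − k V C.
This is linear with rate a = Q/V + k = 0.176283 s⁻¹.
C_ss = Q C_in/(Q + kV) = 1.36058 mg/L; C(t) = C_ss + (C₀ − C_ss) e^(−a t).
C(14.46) = 1.36058 + (-1.36058)·e^(−0.176283·14.46) = 1.36058 + (-1.36058)·0.0781560 = 1.25425 mg/L.

1.254 mg/L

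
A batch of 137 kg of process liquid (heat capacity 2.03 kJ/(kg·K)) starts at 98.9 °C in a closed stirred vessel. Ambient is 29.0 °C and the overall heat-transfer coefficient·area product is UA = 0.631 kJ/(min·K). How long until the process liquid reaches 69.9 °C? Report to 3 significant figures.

Unsteady energy balance on the tank contents: M c_p dT/dt = −UA(T − T_amb).
τ = M c_p/UA = 440.74 min; T_ss = T_amb = 29.000 °C.
T(t) = T_ss + (T₀ − T_ss)e^(−t/τ); set T = 69.9:
t = −τ ln[(T − T_ss)/(T₀ − T_ss)] = −440.74 · ln(0.58512) = 236.21 min.

236 min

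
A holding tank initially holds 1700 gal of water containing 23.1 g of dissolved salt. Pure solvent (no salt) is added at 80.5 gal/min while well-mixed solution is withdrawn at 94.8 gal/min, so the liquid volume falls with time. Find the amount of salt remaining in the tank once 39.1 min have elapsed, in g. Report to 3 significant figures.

Total volume: dV/dt = Q_in − Q_out = -14.300 gal/min, so V(t) = 1700 − 14.300 t and V(39.1) = 1140.9 gal.
No salt enters, so dm/dt = −Q_out · (m/V).
dm/m = −Q_out dt/(V₀ − 14.300 t); integrating gives ln(m/m₀) = −(Q_out/(Q_in−Q_out)) ln(V/V₀).
m = m₀ (V₀/V)^(Q_out/(Q_in−Q_out)) = 23.1 × (1700/1140.9)^(-6.6294) = 1.6418 g.

1.64 g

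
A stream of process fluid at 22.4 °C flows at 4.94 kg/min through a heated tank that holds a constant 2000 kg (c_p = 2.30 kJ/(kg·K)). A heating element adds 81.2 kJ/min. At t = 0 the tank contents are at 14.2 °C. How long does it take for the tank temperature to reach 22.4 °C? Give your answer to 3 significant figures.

309 min

Energy balance: M c_p dT/dt = ṁ c_p (T_in − T) + 81.2.
τ = M/ṁ = 404.86 min; T_ss = T_in + Q̇/(ṁ c_p) = 29.547 °C.
T(t) = T_ss + (T₀ − T_ss) e^(−t/τ). Set T = 22.4:
e^(−t/τ) = (22.4 − 29.547)/(14.2 − 29.547) = 0.46568
t = −404.86 · ln(0.46568) = 309.42 min.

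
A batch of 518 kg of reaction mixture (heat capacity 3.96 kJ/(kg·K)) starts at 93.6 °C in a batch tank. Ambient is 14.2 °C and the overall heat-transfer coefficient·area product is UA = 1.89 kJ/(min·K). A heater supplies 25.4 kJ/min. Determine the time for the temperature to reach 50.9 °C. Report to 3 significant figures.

Heat balance on the well-mixed liquid: M c_p dT/dt = −UA(T − T_amb) + Q̇.
τ = M c_p/UA = 1085.3 min; T_ss = T_amb + Q̇/UA = 14.2 + 25.4/1.89 = 27.639 °C.
T(t) = T_ss + (T₀ − T_ss)e^(−t/τ); set T = 50.9:
t = −τ ln[(T − T_ss)/(T₀ − T_ss)] = −1085.3 · ln(0.35265) = 1131.2 min.

1130 min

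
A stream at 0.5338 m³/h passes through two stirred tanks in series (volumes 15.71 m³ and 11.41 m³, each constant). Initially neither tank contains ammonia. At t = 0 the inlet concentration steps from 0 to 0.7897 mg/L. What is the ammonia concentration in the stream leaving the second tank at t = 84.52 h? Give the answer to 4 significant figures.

0.6666 mg/L

Each tank obeys Vᵢ dCᵢ/dt = Q(Cᵢ₋₁ − Cᵢ), so τᵢ = Vᵢ/Q.
τ₁ = 15.71/0.5338 = 29.4305 h; τ₂ = 11.41/0.5338 = 21.3750 h.
Solving the cascade with C₁(0)=C₂(0)=0 gives C₂(t) = C_in[1 − (τ₁ e^(−t/τ₁) − τ₂ e^(−t/τ₂))/(τ₁ − τ₂)].
At t = 84.52: e^(−t/τ₁) = 0.0565941, e^(−t/τ₂) = 0.0191751.
C₂ = 0.7897·[1 − (29.4305·0.0565941 − 21.3750·0.0191751)/(8.05545)] = 0.7897·0.844115 = 0.666598 mg/L.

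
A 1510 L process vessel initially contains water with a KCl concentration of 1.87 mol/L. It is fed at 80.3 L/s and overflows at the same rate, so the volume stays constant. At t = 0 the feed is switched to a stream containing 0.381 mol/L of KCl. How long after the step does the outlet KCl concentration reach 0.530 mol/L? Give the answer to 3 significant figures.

43.3 s

Species balance on the tank: V dC/dt = Q(C_in − C), so τ = V/Q = 18.804 s.
C(t) = C_in + (C₀ − C_in) e^(−t/τ). Set C = 0.530 and solve for t:
e^(−t/τ) = (C − C_in)/(C₀ − C_in) = (0.530 − 0.381)/(1.87 − 0.381) = 0.10007
t = −τ ln(…) = 18.804 × 2.3019 = 43.286 s.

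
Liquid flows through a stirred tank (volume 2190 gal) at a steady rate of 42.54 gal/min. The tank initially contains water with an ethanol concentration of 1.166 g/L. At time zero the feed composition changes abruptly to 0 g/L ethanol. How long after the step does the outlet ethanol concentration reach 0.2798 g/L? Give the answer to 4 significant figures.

Species balance: V dC/dt = Q(C_in − C) ⇒ τ = V/Q = 51.4810 min.
C(t) = C_in + (C₀ − C_in) e^(−t/τ). Set C = 0.2798 and solve for t:
e^(−t/τ) = (C − C_in)/(C₀ − C_in) = (0.2798 − 0)/(1.166 − 0) = 0.239966
t = −τ ln(…) = 51.4810 × 1.42726 = 73.4767 min.

73.48 min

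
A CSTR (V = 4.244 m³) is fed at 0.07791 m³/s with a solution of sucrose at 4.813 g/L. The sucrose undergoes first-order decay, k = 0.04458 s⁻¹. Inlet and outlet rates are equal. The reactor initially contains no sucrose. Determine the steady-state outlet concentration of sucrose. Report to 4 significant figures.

1.404 g/L

Species balance: V dC/dt = Q C_in − Q C − k V C.
Steady state (dC/dt = 0): C_ss = Q C_in/(Q + kV) = C_in/(1 + kV/Q).
C_ss = 0.07791·4.813/(0.07791 + 0.04458·4.244) = 0.374981/0.267108 = 1.40386 g/L.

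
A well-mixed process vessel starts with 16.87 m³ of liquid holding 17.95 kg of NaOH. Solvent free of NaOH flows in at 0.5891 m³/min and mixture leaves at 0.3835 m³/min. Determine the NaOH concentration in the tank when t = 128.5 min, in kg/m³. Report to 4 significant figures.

0.07150 kg/m³

Let m(t) be the amount of NaOH. Volume: V(t) = V₀ + (Q_in − Q_out) t = 16.87 + 0.205600 t; V(128.5) = 43.2896 m³.
No NaOH enters, so dm/dt = −Q_out · (m/V).
dm/m = −Q_out dt/(V₀ + 0.205600 t); integrating gives ln(m/m₀) = −(Q_out/(Q_in−Q_out)) ln(V/V₀).
m = m₀ (V₀/V)^(Q_out/(Q_in−Q_out)) = 17.95 × (16.87/43.2896)^(1.86527) = 3.09505 kg.
C = m/V = 3.09505/43.2896 = 0.0714963 kg/m³.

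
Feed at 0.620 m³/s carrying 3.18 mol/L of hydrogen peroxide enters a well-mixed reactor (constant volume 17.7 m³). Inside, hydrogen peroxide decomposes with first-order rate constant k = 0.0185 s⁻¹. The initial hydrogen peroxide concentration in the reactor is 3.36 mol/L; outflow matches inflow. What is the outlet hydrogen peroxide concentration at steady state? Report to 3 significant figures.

2.08 mol/L

V dC/dt = Q(C_in − C) − k V C.
Steady state (dC/dt = 0): C_ss = Q C_in/(Q + kV) = C_in/(1 + kV/Q).
C_ss = 0.620·3.18/(0.620 + 0.0185·17.7) = 1.9716/0.94745 = 2.0810 mol/L.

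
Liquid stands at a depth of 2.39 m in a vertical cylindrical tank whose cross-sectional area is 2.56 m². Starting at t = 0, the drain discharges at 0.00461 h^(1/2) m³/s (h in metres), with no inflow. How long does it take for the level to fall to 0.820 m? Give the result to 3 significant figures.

711 s

With no inflow, A dh/dt = −0.00461 √h.
∫ h^(−1/2) dh = −(0.00461/A) ∫ dt, giving 2√h = 2√h₀ − (0.00461/A) t.
t = 2A(√h₀ − √h)/0.00461 = 2·2.56·(√2.39 − √0.820)/0.00461
  = 5.1200 × (1.5460 − 0.90554) / 0.00461 = 711.27 s.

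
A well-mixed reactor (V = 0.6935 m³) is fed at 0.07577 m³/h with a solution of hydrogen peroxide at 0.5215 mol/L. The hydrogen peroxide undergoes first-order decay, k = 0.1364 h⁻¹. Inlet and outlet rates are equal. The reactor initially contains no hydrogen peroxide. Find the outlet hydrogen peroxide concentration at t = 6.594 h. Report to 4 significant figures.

Species balance: V dC/dt = Q C_in − Q C − k V C.
dC/dt = (Q/V) C_in − (Q/V + k) C; effective rate a = Q/V + k = 0.109257 + 0.1364 = 0.245657 h⁻¹.
C_ss = Q C_in/(Q + kV) = 0.231940 mol/L; C(t) = C_ss + (C₀ − C_ss) e^(−a t).
C(6.594) = 0.231940 + (-0.231940)·e^(−0.245657·6.594) = 0.231940 + (-0.231940)·0.197925 = 0.186033 mol/L.

0.1860 mol/L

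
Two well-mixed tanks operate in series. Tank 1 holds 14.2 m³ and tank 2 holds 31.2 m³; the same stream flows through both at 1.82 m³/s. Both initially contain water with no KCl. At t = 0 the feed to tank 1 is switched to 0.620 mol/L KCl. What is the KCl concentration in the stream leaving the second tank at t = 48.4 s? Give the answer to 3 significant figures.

Each tank obeys Vᵢ dCᵢ/dt = Q(Cᵢ₋₁ − Cᵢ), so τᵢ = Vᵢ/Q.
τ₁ = 14.2/1.82 = 7.8022 s; τ₂ = 31.2/1.82 = 17.143 s.
Tank 1: C₁ = C_in(1 − e^(−t/τ₁)). Tank 2 (τ₁ ≠ τ₂): C₂ = C_in[1 − (τ₁ e^(−t/τ₁) − τ₂ e^(−t/τ₂))/(τ₁ − τ₂)].
At t = 48.4: e^(−t/τ₁) = 0.0020226, e^(−t/τ₂) = 0.059408.
C₂ = 0.620·[1 − (7.8022·0.0020226 − 17.143·0.059408)/(-9.3407)] = 0.620·0.89266 = 0.55345 mol/L.

0.553 mol/L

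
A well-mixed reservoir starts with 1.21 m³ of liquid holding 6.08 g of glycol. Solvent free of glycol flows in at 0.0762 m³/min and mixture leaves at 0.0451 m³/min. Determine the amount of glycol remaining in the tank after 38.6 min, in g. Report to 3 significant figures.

Total volume: dV/dt = Q_in − Q_out = 0.031100 m³/min, so V(t) = 1.21 + 0.031100 t and V(38.6) = 2.4105 m³.
Solute balance: dm/dt = 0 − Q_out C = −Q_out m/V(t).
dm/m = −Q_out dt/(V₀ + 0.031100 t); integrating gives ln(m/m₀) = −(Q_out/(Q_in−Q_out)) ln(V/V₀).
m = m₀ (V₀/V)^(Q_out/(Q_in−Q_out)) = 6.08 × (1.21/2.4105)^(1.4502) = 2.2379 g.

2.24 g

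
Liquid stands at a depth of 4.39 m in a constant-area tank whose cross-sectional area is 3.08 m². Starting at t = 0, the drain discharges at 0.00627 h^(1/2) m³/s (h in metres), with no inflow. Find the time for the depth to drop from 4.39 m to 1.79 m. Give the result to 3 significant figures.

A dh/dt = −Q_out = −0.00627 √h.
∫ h^(−1/2) dh = −(0.00627/A) ∫ dt, giving 2√h = 2√h₀ − (0.00627/A) t.
t = 2A(√h₀ − √h)/0.00627 = 2·3.08·(√4.39 − √1.79)/0.00627
  = 6.1600 × (2.0952 − 1.3379) / 0.00627 = 744.04 s.

744 s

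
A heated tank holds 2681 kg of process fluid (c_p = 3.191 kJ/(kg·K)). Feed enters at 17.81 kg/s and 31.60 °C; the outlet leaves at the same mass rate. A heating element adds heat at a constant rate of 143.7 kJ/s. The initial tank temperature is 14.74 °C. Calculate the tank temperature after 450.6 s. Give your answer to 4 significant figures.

Unsteady energy balance on the tank contents: M c_p dT/dt = ṁ c_p (T_in − T) + 143.7.
τ = M/ṁ = 150.533 s; T_ss = T_in + Q̇/(ṁ c_p) = 31.60 + 143.7/(17.81·3.191) = 34.1285 °C.
Integrating: T(t) = T_ss + (T₀ − T_ss) e^(−t/τ).
T(450.6) = 34.1285 + (-19.3885)·e^(−450.6/150.533) = 34.1285 + (-19.3885)·0.0501190 = 33.1568 °C.

33.16 °C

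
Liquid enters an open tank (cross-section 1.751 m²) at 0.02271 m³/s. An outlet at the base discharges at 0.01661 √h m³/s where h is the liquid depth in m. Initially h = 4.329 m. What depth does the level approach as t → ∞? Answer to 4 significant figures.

Level balance: A dh/dt = 0.02271 − 0.01661 √h. Setting dh/dt = 0:
Q_in = 0.01661 √h_ss ⇒ √h_ss = 0.02271/0.01661 = 1.36725.
h_ss = 1.36725² = 1.86937 m. (Since h₀ = 4.329 m > h_ss, the level will fall toward this value.)

1.869 m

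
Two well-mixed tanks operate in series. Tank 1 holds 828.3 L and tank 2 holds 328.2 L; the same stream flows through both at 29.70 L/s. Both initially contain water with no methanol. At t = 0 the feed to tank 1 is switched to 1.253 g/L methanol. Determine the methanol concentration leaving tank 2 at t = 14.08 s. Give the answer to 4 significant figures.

Species balance on tank i: dCᵢ/dt = (Cᵢ₋₁ − Cᵢ)/τᵢ with τᵢ = Vᵢ/Q.
τ₁ = 828.3/29.70 = 27.8889 s; τ₂ = 328.2/29.70 = 11.0505 s.
Solving the cascade with C₁(0)=C₂(0)=0 gives C₂(t) = C_in[1 − (τ₁ e^(−t/τ₁) − τ₂ e^(−t/τ₂))/(τ₁ − τ₂)].
At t = 14.08: e^(−t/τ₁) = 0.603590, e^(−t/τ₂) = 0.279669.
C₂ = 1.253·[1 − (27.8889·0.603590 − 11.0505·0.279669)/(16.8384)] = 1.253·0.183831 = 0.230340 g/L.

0.2303 g/L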